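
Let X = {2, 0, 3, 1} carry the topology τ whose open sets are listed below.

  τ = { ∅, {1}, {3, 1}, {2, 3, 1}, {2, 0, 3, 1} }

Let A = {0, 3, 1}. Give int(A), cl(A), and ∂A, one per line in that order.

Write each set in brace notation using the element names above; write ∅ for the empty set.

int(A) = {3, 1}
cl(A)  = {2, 0, 3, 1}
∂A     = {2, 0}

U open, U⊆A: ∅, {1}, {3, 1}. int(A) = ⋃ = {3, 1}
X∖A={2}, int(X∖A)=∅, hence cl(A)={2, 0, 3, 1}
∂A: remove int from cl → {2, 0}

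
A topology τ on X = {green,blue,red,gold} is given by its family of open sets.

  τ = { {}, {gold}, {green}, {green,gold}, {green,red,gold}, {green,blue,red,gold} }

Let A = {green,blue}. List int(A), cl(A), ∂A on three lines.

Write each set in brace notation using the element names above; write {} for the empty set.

int(A) = {green}
cl(A)  = {green,blue,red}
∂A     = {blue,red}

open subsets of A: {}, {green}; so int(A) = {green}
closure: X∖int(X∖A) = X∖{gold} = {green,blue,red}
∂A = {green,blue,red} minus {green} = {blue,red}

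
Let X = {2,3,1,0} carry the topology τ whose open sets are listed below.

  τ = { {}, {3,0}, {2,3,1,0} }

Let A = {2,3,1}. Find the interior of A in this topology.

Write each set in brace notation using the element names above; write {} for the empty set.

U open, U⊆A: {}. int(A) = ⋃ = {}

{}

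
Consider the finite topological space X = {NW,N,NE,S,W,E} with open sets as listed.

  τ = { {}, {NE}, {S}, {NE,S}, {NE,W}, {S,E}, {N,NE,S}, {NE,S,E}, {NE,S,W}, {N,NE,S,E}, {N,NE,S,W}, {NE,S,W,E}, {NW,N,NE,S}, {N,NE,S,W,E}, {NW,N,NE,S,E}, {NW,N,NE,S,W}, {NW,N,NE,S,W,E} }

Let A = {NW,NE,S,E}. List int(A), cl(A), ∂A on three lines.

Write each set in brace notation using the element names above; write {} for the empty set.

interior: largest open inside A is {NE,S,E} (from {}, {S}, {NE}, {S,E}, {NE,S}, {NE,S,E})
cl via duality: int({N,W}) = {}, so X∖{} = {NW,N,NE,S,W,E}
cl∖int = {NW,N,W}

int(A) = {NE,S,E}
cl(A)  = {NW,N,NE,S,W,E}
∂A     = {NW,N,W}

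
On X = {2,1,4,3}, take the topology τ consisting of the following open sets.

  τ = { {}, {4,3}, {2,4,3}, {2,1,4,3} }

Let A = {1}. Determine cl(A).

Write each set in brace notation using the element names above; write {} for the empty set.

{1}

closure: X∖int(X∖A) = X∖{2,4,3} = {1}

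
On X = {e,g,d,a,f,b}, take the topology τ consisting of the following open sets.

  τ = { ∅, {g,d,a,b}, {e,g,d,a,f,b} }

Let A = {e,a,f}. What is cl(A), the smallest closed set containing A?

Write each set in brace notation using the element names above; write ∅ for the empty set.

{e,g,d,a,f,b}

complement {g,d,b}; its interior ∅; cl(A) = X∖∅ = {e,g,d,a,f,b}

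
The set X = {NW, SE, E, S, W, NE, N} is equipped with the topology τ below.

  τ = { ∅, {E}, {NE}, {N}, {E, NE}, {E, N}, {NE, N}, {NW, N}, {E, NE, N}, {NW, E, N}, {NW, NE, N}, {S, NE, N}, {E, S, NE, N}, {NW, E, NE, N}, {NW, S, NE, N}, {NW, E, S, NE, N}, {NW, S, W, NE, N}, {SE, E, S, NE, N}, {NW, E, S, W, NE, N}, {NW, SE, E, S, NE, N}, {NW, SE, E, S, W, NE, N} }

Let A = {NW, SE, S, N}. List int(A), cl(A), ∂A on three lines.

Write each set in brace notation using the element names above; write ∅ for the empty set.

int(A) = {NW, N}
cl(A)  = {NW, SE, S, W, N}
∂A     = {SE, S, W}

opens ⊆ A: ∅, {N}, {NW, N}; union → int = {NW, N}
complement {E, W, NE}; its interior {E, NE}; cl(A) = X∖{E, NE} = {NW, SE, S, W, N}
boundary = {NW, SE, S, W, N} ∖ {NW, N} = {SE, S, W}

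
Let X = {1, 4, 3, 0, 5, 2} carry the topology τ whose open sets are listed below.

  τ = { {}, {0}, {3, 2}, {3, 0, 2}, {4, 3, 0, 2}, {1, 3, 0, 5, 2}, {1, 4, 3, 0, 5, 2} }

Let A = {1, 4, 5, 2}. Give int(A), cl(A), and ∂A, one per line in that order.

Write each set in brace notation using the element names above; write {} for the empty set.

int(A) = {}
cl(A)  = {1, 4, 3, 5, 2}
∂A     = {1, 4, 3, 5, 2}

opens ⊆ A: {}; union → int = {}
complement {3, 0}; its interior {0}; cl(A) = X∖{0} = {1, 4, 3, 5, 2}
boundary = {1, 4, 3, 5, 2} ∖ {} = {1, 4, 3, 5, 2}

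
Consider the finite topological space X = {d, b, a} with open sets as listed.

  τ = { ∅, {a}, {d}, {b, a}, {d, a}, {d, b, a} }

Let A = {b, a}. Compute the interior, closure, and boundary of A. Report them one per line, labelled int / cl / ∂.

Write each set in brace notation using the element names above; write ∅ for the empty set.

int(A) = {b, a}
cl(A)  = {b, a}
∂A     = ∅

interior: largest open inside A is {b, a} (from ∅, {a}, {b, a})
cl via duality: int({d}) = {d}, so X∖{d} = {b, a}
cl∖int = ∅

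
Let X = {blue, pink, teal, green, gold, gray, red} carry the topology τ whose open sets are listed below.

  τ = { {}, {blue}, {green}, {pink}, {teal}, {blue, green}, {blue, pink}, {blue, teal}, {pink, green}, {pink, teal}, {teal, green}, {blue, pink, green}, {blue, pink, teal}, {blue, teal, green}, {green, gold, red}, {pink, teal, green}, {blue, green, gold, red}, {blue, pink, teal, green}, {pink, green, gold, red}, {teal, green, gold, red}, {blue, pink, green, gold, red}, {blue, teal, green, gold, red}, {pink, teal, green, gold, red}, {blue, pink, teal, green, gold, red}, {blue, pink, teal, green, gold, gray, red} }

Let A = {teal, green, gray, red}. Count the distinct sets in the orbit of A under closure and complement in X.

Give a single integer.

closure: X∖int(X∖A) = X∖{blue, pink} = {teal, green, gold, gray, red}
Let k=closure and c=complement:
  1. A     = {teal, green, gray, red}
  2. kA    = {teal, green, gold, gray, red}
  3. cA    = {blue, pink, gold}
  4. ckA   = {blue, pink}
  5. kcA   = {blue, pink, gold, gray, red}
  6. kckA  = {blue, pink, gray}
  7. ckcA  = {teal, green}
  8. ckckA = {teal, green, gold, red}
— saturated at 8

8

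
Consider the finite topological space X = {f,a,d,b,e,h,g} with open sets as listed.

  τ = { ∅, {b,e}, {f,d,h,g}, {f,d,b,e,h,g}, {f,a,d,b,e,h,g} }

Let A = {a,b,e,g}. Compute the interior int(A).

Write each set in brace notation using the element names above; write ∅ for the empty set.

opens ⊆ A: ∅, {b,e}; union → int = {b,e}

{b,e}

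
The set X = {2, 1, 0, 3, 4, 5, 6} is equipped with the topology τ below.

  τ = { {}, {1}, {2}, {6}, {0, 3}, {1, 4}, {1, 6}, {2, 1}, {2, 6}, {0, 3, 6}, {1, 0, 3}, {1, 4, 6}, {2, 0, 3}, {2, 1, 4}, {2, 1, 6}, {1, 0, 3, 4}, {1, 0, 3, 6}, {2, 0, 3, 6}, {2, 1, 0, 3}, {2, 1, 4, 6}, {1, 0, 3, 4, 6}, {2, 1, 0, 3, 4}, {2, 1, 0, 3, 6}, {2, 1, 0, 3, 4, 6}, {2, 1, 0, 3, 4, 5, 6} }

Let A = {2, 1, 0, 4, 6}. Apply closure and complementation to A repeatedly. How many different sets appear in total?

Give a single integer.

8

complement {3, 5}; its interior {}; cl(A) = X∖{} = {2, 1, 0, 3, 4, 5, 6}
With k = closure, c = complement:
  1. A     = {2, 1, 0, 4, 6}
  2. kA    = {2, 1, 0, 3, 4, 5, 6}
  3. cA    = {3, 5}
  4. ckA   = {}
  5. kcA   = {0, 3, 5}
  6. ckcA  = {2, 1, 4, 6}
  7. kckcA = {2, 1, 4, 5, 6}
  8. ckckcA = {0, 3}
k, c of each give nothing new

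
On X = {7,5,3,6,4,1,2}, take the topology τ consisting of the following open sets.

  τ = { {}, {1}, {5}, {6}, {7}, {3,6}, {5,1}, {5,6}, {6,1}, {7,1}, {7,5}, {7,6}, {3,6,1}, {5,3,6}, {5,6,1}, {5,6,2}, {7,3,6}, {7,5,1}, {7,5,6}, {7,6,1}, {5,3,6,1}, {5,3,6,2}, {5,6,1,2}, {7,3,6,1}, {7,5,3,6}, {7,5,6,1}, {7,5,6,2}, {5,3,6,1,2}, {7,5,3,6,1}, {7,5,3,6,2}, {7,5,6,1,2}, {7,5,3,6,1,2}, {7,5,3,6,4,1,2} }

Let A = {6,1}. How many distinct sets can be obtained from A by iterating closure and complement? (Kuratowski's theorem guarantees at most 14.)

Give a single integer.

6

closure: X∖int(X∖A) = X∖{7,5} = {3,6,4,1,2}
Let k=closure and c=complement:
  1. A     = {6,1}
  2. kA    = {3,6,4,1,2}
  3. cA    = {7,5,3,4,2}
  4. ckA   = {7,5}
  5. kckA  = {7,5,4,2}
  6. ckckA = {3,6,1}
— saturated at 6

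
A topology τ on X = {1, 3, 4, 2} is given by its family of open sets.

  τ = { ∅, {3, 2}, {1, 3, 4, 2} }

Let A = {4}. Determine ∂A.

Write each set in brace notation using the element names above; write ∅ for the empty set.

opens ⊆ A: ∅; union → int = ∅
complement {1, 3, 2}; its interior {3, 2}; cl(A) = X∖{3, 2} = {1, 4}
boundary = {1, 4} ∖ ∅ = {1, 4}

{1, 4}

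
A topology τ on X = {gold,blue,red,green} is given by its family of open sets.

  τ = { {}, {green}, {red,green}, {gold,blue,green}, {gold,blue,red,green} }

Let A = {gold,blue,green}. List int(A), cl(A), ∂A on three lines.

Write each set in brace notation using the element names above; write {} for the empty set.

int(A) = {gold,blue,green}
cl(A)  = {gold,blue,red,green}
∂A     = {red}

U open, U⊆A: {}, {green}, {gold,blue,green}. int(A) = ⋃ = {gold,blue,green}
X∖A={red}, int(X∖A)={}, hence cl(A)={gold,blue,red,green}
∂A: remove int from cl → {red}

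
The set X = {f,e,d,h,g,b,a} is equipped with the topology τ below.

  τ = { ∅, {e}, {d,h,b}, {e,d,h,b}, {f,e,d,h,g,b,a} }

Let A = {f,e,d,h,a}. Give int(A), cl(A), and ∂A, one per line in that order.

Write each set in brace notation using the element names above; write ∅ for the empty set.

int(A) = {e}
cl(A)  = {f,e,d,h,g,b,a}
∂A     = {f,d,h,g,b,a}

open subsets of A: ∅, {e}; so int(A) = {e}
closure: X∖int(X∖A) = X∖∅ = {f,e,d,h,g,b,a}
∂A = {f,e,d,h,g,b,a} minus {e} = {f,d,h,g,b,a}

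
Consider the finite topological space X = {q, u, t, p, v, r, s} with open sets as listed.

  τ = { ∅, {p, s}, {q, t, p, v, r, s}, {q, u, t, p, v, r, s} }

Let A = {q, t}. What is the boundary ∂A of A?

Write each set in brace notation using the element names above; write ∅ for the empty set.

{q, u, t, v, r}

U open, U⊆A: ∅. int(A) = ⋃ = ∅
X∖A={u, p, v, r, s}, int(X∖A)={p, s}, hence cl(A)={q, u, t, v, r}
∂A: remove int from cl → {q, u, t, v, r}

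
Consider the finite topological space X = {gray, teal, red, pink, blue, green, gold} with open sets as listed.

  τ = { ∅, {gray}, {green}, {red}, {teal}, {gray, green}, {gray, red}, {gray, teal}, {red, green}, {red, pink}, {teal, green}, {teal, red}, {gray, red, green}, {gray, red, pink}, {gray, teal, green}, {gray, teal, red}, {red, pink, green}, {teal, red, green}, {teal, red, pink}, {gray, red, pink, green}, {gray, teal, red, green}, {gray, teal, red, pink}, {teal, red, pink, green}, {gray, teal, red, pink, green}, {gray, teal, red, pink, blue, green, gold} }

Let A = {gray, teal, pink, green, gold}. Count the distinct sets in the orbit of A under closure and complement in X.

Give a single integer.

closure: X∖int(X∖A) = X∖{red} = {gray, teal, pink, blue, green, gold}
Let k=closure and c=complement:
  1. A     = {gray, teal, pink, green, gold}
  2. kA    = {gray, teal, pink, blue, green, gold}
  3. cA    = {red, blue}
  4. ckA   = {red}
  5. kcA   = {red, pink, blue, gold}
  6. ckcA  = {gray, teal, green}
  7. kckcA = {gray, teal, blue, green, gold}
  8. ckckcA = {red, pink}
— saturated at 8

8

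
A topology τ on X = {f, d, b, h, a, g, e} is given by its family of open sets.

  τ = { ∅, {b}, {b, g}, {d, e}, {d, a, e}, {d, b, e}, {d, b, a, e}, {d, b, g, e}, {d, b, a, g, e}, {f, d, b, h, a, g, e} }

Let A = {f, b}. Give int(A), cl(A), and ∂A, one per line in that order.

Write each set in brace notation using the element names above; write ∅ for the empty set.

int(A) = {b}
cl(A)  = {f, b, h, g}
∂A     = {f, h, g}

open subsets of A: ∅, {b}; so int(A) = {b}
closure: X∖int(X∖A) = X∖{d, a, e} = {f, b, h, g}
∂A = {f, b, h, g} minus {b} = {f, h, g}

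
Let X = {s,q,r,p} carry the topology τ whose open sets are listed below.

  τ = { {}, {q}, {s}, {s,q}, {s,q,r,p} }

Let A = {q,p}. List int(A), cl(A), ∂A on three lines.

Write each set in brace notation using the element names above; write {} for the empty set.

opens ⊆ A: {}, {q}; union → int = {q}
complement {s,r}; its interior {s}; cl(A) = X∖{s} = {q,r,p}
boundary = {q,r,p} ∖ {q} = {r,p}

int(A) = {q}
cl(A)  = {q,r,p}
∂A     = {r,p}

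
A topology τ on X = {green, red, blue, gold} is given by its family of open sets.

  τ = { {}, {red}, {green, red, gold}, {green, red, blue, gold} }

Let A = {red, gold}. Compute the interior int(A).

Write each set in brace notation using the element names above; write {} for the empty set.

{red}

U open, U⊆A: {}, {red}. int(A) = ⋃ = {red}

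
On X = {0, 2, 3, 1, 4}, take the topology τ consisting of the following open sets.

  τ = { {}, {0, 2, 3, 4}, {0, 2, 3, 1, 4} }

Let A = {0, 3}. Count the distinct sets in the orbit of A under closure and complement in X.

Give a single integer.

cl via duality: int({2, 1, 4}) = {}, so X∖{} = {0, 2, 3, 1, 4}
Write k for closure, c for complement:
  1. A     = {0, 3}
  2. kA    = {0, 2, 3, 1, 4}
  3. cA    = {2, 1, 4}
  4. ckA   = {}
applying k or c yields no new set

4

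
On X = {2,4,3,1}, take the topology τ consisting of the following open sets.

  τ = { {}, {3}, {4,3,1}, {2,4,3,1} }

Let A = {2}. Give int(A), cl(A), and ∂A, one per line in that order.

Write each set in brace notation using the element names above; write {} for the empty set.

U open, U⊆A: {}. int(A) = ⋃ = {}
X∖A={4,3,1}, int(X∖A)={4,3,1}, hence cl(A)={2}
∂A: remove int from cl → {2}

int(A) = {}
cl(A)  = {2}
∂A     = {2}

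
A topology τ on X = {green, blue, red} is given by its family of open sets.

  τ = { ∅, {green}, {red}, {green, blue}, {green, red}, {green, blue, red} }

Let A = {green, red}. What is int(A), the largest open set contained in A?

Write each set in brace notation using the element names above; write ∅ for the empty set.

U open, U⊆A: ∅, {red}, {green}, {green, red}. int(A) = ⋃ = {green, red}

{green, red}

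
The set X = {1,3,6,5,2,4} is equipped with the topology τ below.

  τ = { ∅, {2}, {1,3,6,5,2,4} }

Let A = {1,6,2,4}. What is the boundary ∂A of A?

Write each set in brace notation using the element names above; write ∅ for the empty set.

{1,3,6,5,4}

interior: largest open inside A is {2} (from ∅, {2})
cl via duality: int({3,5}) = ∅, so X∖∅ = {1,3,6,5,2,4}
cl∖int = {1,3,6,5,4}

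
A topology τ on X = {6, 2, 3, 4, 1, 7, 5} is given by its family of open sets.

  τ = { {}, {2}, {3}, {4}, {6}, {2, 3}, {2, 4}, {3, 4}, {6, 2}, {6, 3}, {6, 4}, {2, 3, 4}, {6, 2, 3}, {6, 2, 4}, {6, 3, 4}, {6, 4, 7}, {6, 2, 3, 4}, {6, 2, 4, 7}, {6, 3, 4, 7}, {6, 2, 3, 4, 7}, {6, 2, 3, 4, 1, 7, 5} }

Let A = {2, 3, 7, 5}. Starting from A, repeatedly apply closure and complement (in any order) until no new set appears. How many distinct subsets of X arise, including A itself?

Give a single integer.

8

cl via duality: int({6, 4, 1}) = {6, 4}, so X∖{6, 4} = {2, 3, 1, 7, 5}
Write k for closure, c for complement:
  1. A     = {2, 3, 7, 5}
  2. kA    = {2, 3, 1, 7, 5}
  3. cA    = {6, 4, 1}
  4. ckA   = {6, 4}
  5. kcA   = {6, 4, 1, 7, 5}
  6. ckcA  = {2, 3}
  7. kckcA = {2, 3, 1, 5}
  8. ckckcA = {6, 4, 7}
applying k or c yields no new set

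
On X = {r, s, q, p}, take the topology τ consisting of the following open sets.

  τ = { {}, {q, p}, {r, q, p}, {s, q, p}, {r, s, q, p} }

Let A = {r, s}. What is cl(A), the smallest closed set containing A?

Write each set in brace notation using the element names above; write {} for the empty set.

{r, s}

X∖A={q, p}, int(X∖A)={q, p}, hence cl(A)={r, s}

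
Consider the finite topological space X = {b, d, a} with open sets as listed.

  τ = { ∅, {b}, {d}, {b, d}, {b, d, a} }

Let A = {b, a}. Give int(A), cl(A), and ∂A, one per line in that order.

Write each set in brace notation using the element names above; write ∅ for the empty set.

int(A) = {b}
cl(A)  = {b, a}
∂A     = {a}

U open, U⊆A: ∅, {b}. int(A) = ⋃ = {b}
X∖A={d}, int(X∖A)={d}, hence cl(A)={b, a}
∂A: remove int from cl → {a}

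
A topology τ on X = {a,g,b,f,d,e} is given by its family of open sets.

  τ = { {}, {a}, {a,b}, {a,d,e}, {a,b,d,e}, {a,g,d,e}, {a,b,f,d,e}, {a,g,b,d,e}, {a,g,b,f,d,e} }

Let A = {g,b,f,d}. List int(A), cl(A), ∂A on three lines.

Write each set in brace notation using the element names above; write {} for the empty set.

int(A) = {}
cl(A)  = {g,b,f,d,e}
∂A     = {g,b,f,d,e}

interior: largest open inside A is {} (from {})
cl via duality: int({a,e}) = {a}, so X∖{a} = {g,b,f,d,e}
cl∖int = {g,b,f,d,e}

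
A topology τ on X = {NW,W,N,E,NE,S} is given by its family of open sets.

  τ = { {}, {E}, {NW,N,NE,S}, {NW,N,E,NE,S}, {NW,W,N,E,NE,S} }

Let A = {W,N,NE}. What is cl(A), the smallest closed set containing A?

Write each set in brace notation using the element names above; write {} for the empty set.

cl via duality: int({NW,E,S}) = {E}, so X∖{E} = {NW,W,N,NE,S}

{NW,W,N,NE,S}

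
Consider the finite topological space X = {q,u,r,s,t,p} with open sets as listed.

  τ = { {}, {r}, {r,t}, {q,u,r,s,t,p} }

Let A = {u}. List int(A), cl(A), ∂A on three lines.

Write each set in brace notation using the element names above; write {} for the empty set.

int(A) = {}
cl(A)  = {q,u,s,p}
∂A     = {q,u,s,p}

interior: largest open inside A is {} (from {})
cl via duality: int({q,r,s,t,p}) = {r,t}, so X∖{r,t} = {q,u,s,p}
cl∖int = {q,u,s,p}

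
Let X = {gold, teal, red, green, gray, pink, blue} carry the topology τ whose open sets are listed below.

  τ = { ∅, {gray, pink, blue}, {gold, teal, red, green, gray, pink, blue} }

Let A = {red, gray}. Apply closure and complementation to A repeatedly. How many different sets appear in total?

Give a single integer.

4

cl via duality: int({gold, teal, green, pink, blue}) = ∅, so X∖∅ = {gold, teal, red, green, gray, pink, blue}
Write k for closure, c for complement:
  1. A     = {red, gray}
  2. kA    = {gold, teal, red, green, gray, pink, blue}
  3. cA    = {gold, teal, green, pink, blue}
  4. ckA   = ∅
applying k or c yields no new set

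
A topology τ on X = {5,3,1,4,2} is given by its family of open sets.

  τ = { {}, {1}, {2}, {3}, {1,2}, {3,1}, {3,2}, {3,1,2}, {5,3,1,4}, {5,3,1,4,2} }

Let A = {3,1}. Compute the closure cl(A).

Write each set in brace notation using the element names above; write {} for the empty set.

closure: X∖int(X∖A) = X∖{2} = {5,3,1,4}

{5,3,1,4}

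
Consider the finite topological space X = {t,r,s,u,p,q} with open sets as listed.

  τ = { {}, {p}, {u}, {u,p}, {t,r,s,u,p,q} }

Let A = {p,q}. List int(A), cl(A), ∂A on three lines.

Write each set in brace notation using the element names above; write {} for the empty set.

int(A) = {p}
cl(A)  = {t,r,s,p,q}
∂A     = {t,r,s,q}

open subsets of A: {}, {p}; so int(A) = {p}
closure: X∖int(X∖A) = X∖{u} = {t,r,s,p,q}
∂A = {t,r,s,p,q} minus {p} = {t,r,s,q}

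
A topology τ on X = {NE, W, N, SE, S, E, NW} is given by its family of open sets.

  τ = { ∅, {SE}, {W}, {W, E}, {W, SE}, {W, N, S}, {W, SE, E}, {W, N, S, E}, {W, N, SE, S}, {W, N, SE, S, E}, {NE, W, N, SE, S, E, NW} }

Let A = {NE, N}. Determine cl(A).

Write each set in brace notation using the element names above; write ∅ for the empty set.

{NE, N, S, NW}

X∖A={W, SE, S, E, NW}, int(X∖A)={W, SE, E}, hence cl(A)={NE, N, S, NW}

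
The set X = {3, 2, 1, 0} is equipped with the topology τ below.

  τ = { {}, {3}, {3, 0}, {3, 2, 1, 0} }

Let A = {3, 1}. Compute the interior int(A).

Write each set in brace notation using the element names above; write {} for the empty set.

U open, U⊆A: {}, {3}. int(A) = ⋃ = {3}

{3}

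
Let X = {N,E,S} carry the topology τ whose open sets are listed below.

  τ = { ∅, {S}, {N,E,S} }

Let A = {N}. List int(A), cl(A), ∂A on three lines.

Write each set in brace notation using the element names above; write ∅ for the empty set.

open subsets of A: ∅; so int(A) = ∅
closure: X∖int(X∖A) = X∖{S} = {N,E}
∂A = {N,E} minus ∅ = {N,E}

int(A) = ∅
cl(A)  = {N,E}
∂A     = {N,E}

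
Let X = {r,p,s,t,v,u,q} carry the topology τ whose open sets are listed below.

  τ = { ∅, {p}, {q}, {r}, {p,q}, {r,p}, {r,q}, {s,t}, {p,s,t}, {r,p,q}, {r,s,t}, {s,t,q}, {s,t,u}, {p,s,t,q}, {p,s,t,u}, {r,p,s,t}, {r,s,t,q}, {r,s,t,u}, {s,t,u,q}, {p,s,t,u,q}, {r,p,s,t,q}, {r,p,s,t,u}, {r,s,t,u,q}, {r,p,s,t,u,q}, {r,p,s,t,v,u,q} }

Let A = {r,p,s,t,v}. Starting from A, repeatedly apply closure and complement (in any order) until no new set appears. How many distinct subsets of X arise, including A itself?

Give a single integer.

8

complement {u,q}; its interior {q}; cl(A) = X∖{q} = {r,p,s,t,v,u}
With k = closure, c = complement:
  1. A     = {r,p,s,t,v}
  2. kA    = {r,p,s,t,v,u}
  3. cA    = {u,q}
  4. ckA   = {q}
  5. kcA   = {v,u,q}
  6. kckA  = {v,q}
  7. ckcA  = {r,p,s,t}
  8. ckckA = {r,p,s,t,u}
k, c of each give nothing new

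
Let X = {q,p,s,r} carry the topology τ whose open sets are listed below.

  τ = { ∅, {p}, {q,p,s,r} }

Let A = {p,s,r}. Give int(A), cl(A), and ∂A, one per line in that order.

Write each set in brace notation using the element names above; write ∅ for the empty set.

int(A) = {p}
cl(A)  = {q,p,s,r}
∂A     = {q,s,r}

open subsets of A: ∅, {p}; so int(A) = {p}
closure: X∖int(X∖A) = X∖∅ = {q,p,s,r}
∂A = {q,p,s,r} minus {p} = {q,s,r}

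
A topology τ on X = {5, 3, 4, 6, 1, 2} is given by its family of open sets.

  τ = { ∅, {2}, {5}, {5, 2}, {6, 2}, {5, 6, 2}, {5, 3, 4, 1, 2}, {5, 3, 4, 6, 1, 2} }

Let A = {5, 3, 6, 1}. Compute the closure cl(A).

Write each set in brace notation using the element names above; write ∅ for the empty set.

{5, 3, 4, 6, 1}

X∖A={4, 2}, int(X∖A)={2}, hence cl(A)={5, 3, 4, 6, 1}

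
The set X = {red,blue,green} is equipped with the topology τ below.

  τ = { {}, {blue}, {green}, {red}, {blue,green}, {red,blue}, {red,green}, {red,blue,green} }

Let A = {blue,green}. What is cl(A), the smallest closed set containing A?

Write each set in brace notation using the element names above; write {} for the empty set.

X∖A={red}, int(X∖A)={red}, hence cl(A)={blue,green}

{blue,green}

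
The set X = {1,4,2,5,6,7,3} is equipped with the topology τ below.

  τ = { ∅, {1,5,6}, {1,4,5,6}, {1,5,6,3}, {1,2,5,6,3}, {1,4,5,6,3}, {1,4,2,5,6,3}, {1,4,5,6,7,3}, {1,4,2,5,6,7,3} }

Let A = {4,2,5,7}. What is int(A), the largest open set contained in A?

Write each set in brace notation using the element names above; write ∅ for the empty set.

opens ⊆ A: ∅; union → int = ∅

∅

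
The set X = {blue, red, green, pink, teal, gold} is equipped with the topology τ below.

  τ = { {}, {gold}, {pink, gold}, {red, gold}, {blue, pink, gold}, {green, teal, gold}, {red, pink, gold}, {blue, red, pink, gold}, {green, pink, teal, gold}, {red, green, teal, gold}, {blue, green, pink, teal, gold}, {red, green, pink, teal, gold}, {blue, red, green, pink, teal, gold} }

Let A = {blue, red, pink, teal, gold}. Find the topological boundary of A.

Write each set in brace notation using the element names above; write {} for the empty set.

opens ⊆ A: {}, {gold}, {pink, gold}, {red, gold}, {blue, pink, gold}, {red, pink, gold}, {blue, red, pink, gold}; union → int = {blue, red, pink, gold}
complement {green}; its interior {}; cl(A) = X∖{} = {blue, red, green, pink, teal, gold}
boundary = {blue, red, green, pink, teal, gold} ∖ {blue, red, pink, gold} = {green, teal}

{green, teal}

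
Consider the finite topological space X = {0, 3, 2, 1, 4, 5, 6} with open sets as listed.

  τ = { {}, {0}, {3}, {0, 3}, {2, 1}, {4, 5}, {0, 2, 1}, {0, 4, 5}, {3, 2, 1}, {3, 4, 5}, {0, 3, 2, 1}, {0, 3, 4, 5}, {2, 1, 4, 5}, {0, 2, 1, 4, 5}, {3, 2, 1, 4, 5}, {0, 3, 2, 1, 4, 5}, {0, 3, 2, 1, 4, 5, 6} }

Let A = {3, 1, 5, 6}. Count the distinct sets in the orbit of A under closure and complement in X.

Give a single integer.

10

complement {0, 2, 4}; its interior {0}; cl(A) = X∖{0} = {3, 2, 1, 4, 5, 6}
With k = closure, c = complement:
  1. A     = {3, 1, 5, 6}
  2. kA    = {3, 2, 1, 4, 5, 6}
  3. cA    = {0, 2, 4}
  4. ckA   = {0}
  5. kcA   = {0, 2, 1, 4, 5, 6}
  6. kckA  = {0, 6}
  7. ckcA  = {3}
  8. ckckA = {3, 2, 1, 4, 5}
  9. kckcA = {3, 6}
  10. ckckcA = {0, 2, 1, 4, 5}
k, c of each give nothing new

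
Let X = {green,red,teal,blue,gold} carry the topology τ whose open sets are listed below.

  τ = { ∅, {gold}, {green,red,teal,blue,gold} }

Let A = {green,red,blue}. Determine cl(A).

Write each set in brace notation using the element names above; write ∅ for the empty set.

complement {teal,gold}; its interior {gold}; cl(A) = X∖{gold} = {green,red,teal,blue}

{green,red,teal,blue}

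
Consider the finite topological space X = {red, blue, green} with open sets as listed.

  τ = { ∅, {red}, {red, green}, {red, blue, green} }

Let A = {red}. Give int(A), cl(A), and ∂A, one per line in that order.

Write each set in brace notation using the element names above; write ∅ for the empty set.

int(A) = {red}
cl(A)  = {red, blue, green}
∂A     = {blue, green}

U open, U⊆A: ∅, {red}. int(A) = ⋃ = {red}
X∖A={blue, green}, int(X∖A)=∅, hence cl(A)={red, blue, green}
∂A: remove int from cl → {blue, green}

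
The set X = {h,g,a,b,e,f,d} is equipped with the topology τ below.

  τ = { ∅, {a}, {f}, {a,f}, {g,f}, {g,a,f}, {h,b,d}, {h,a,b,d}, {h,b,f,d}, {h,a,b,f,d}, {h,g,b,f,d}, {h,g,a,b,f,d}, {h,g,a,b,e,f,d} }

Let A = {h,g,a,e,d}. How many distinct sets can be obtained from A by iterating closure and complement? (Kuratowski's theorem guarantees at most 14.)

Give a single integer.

12

cl via duality: int({b,f}) = {f}, so X∖{f} = {h,g,a,b,e,d}
Write k for closure, c for complement:
  1. A     = {h,g,a,e,d}
  2. kA    = {h,g,a,b,e,d}
  3. cA    = {b,f}
  4. ckA   = {f}
  5. kcA   = {h,g,b,e,f,d}
  6. kckA  = {g,e,f}
  7. ckcA  = {a}
  8. ckckA = {h,a,b,d}
  9. kckcA = {a,e}
  10. kckckA = {h,a,b,e,d}
  11. ckckcA = {h,g,b,f,d}
  12. ckckckA = {g,f}
applying k or c yields no new set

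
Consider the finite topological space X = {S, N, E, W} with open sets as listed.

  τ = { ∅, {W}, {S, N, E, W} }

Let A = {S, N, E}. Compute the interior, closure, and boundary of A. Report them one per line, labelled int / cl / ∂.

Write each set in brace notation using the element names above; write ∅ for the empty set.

interior: largest open inside A is ∅ (from ∅)
cl via duality: int({W}) = {W}, so X∖{W} = {S, N, E}
cl∖int = {S, N, E}

int(A) = ∅
cl(A)  = {S, N, E}
∂A     = {S, N, E}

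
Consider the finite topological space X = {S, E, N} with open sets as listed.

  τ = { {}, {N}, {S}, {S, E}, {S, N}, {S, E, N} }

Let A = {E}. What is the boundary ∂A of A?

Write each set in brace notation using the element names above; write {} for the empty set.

open subsets of A: {}; so int(A) = {}
closure: X∖int(X∖A) = X∖{S, N} = {E}
∂A = {E} minus {} = {E}

{E}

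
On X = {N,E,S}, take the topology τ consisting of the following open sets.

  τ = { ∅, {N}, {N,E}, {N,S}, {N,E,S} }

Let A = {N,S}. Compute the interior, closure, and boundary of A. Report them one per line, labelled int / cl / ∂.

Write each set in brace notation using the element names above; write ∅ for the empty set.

int(A) = {N,S}
cl(A)  = {N,E,S}
∂A     = {E}

opens ⊆ A: ∅, {N}, {N,S}; union → int = {N,S}
complement {E}; its interior ∅; cl(A) = X∖∅ = {N,E,S}
boundary = {N,E,S} ∖ {N,S} = {E}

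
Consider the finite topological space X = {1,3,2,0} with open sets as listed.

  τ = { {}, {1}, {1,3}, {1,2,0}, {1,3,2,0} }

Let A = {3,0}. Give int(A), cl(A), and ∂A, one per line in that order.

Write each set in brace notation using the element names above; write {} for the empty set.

int(A) = {}
cl(A)  = {3,2,0}
∂A     = {3,2,0}

open subsets of A: {}; so int(A) = {}
closure: X∖int(X∖A) = X∖{1} = {3,2,0}
∂A = {3,2,0} minus {} = {3,2,0}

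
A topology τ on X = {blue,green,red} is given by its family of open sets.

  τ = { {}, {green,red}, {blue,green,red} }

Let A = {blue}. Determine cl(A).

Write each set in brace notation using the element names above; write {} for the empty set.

complement {green,red}; its interior {green,red}; cl(A) = X∖{green,red} = {blue}

{blue}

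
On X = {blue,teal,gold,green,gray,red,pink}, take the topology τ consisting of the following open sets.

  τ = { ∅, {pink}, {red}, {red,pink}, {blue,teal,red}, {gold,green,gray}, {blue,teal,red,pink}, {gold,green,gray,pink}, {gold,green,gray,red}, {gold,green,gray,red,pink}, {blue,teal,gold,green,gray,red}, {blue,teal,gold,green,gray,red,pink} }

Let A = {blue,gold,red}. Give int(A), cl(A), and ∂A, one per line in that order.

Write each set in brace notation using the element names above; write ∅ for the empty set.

int(A) = {red}
cl(A)  = {blue,teal,gold,green,gray,red}
∂A     = {blue,teal,gold,green,gray}

open subsets of A: ∅, {red}; so int(A) = {red}
closure: X∖int(X∖A) = X∖{pink} = {blue,teal,gold,green,gray,red}
∂A = {blue,teal,gold,green,gray,red} minus {red} = {blue,teal,gold,green,gray}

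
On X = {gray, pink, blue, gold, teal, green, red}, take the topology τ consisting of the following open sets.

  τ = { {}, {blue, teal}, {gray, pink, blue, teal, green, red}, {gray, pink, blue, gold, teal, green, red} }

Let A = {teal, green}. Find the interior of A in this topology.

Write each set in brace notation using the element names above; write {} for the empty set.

{}

interior: largest open inside A is {} (from {})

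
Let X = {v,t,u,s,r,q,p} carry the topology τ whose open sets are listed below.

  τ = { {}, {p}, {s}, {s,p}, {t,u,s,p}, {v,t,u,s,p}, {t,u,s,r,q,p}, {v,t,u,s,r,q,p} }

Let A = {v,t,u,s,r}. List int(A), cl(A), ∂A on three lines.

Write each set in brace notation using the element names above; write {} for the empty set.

U open, U⊆A: {}, {s}. int(A) = ⋃ = {s}
X∖A={q,p}, int(X∖A)={p}, hence cl(A)={v,t,u,s,r,q}
∂A: remove int from cl → {v,t,u,r,q}

int(A) = {s}
cl(A)  = {v,t,u,s,r,q}
∂A     = {v,t,u,r,q}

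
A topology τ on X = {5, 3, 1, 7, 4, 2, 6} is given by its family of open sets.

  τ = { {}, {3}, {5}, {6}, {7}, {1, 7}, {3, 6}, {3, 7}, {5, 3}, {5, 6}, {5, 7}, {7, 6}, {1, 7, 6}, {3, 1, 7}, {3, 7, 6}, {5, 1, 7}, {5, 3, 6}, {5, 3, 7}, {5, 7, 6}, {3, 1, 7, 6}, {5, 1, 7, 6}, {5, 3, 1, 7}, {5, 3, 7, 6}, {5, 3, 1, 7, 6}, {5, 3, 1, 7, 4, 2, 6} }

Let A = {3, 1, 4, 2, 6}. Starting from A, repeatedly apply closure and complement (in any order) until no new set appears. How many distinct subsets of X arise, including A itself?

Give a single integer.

closure: X∖int(X∖A) = X∖{5, 7} = {3, 1, 4, 2, 6}
Let k=closure and c=complement:
  1. A     = {3, 1, 4, 2, 6}
  2. cA    = {5, 7}
  3. kcA   = {5, 1, 7, 4, 2}
  4. ckcA  = {3, 6}
  5. kckcA = {3, 4, 2, 6}
  6. ckckcA = {5, 1, 7}
— saturated at 6

6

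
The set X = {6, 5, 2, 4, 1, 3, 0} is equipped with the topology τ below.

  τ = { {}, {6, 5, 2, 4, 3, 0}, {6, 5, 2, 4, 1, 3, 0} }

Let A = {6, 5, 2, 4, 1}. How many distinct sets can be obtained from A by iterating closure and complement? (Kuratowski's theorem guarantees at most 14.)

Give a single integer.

4

complement {3, 0}; its interior {}; cl(A) = X∖{} = {6, 5, 2, 4, 1, 3, 0}
With k = closure, c = complement:
  1. A     = {6, 5, 2, 4, 1}
  2. kA    = {6, 5, 2, 4, 1, 3, 0}
  3. cA    = {3, 0}
  4. ckA   = {}
k, c of each give nothing new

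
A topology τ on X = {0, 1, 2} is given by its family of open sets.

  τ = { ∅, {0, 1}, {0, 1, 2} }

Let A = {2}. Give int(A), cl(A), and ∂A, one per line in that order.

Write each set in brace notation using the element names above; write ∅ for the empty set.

int(A) = ∅
cl(A)  = {2}
∂A     = {2}

U open, U⊆A: ∅. int(A) = ⋃ = ∅
X∖A={0, 1}, int(X∖A)={0, 1}, hence cl(A)={2}
∂A: remove int from cl → {2}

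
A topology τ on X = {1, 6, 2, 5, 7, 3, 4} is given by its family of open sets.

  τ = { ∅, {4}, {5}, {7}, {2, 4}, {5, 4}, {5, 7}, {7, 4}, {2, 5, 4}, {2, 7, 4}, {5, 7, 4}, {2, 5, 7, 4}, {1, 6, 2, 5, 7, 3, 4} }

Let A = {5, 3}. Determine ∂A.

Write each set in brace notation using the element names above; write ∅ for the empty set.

open subsets of A: ∅, {5}; so int(A) = {5}
closure: X∖int(X∖A) = X∖{2, 7, 4} = {1, 6, 5, 3}
∂A = {1, 6, 5, 3} minus {5} = {1, 6, 3}

{1, 6, 3}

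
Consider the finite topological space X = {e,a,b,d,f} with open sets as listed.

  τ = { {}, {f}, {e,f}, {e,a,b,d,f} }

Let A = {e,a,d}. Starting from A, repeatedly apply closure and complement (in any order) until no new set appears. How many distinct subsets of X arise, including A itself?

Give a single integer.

X∖A={b,f}, int(X∖A)={f}, hence cl(A)={e,a,b,d}
Orbit (k=closure, c=complement):
  1. A     = {e,a,d}
  2. kA    = {e,a,b,d}
  3. cA    = {b,f}
  4. ckA   = {f}
  5. kcA   = {e,a,b,d,f}
  6. ckcA  = {}
(closed under both — stop)

6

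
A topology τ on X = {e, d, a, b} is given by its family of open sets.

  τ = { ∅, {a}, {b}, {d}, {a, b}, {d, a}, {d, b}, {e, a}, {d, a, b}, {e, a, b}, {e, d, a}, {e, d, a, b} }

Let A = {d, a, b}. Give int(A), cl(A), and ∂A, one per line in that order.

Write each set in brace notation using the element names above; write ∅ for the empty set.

int(A) = {d, a, b}
cl(A)  = {e, d, a, b}
∂A     = {e}

open subsets of A: ∅, {b}, {d}, {a}, {a, b}, {d, a}, {d, b}, {d, a, b}; so int(A) = {d, a, b}
closure: X∖int(X∖A) = X∖∅ = {e, d, a, b}
∂A = {e, d, a, b} minus {d, a, b} = {e}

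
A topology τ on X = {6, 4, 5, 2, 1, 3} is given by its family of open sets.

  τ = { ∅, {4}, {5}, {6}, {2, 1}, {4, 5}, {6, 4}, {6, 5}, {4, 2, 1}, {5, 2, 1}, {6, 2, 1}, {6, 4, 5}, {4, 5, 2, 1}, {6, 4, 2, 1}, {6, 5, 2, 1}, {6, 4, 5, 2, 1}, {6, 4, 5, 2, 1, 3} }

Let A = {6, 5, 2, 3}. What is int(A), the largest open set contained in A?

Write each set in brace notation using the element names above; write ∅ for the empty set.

{6, 5}

interior: largest open inside A is {6, 5} (from ∅, {6}, {5}, {6, 5})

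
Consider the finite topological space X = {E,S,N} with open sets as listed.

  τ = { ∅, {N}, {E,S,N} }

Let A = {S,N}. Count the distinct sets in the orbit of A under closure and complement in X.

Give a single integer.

complement {E}; its interior ∅; cl(A) = X∖∅ = {E,S,N}
With k = closure, c = complement:
  1. A     = {S,N}
  2. kA    = {E,S,N}
  3. cA    = {E}
  4. ckA   = ∅
  5. kcA   = {E,S}
  6. ckcA  = {N}
k, c of each give nothing new

6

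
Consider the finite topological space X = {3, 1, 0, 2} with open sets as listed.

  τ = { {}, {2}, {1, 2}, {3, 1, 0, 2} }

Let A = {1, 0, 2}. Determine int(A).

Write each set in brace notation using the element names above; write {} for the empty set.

open subsets of A: {}, {2}, {1, 2}; so int(A) = {1, 2}

{1, 2}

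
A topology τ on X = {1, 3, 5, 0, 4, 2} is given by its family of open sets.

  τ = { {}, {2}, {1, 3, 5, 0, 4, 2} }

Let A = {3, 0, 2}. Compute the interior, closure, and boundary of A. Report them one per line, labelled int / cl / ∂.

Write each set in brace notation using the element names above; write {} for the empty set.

int(A) = {2}
cl(A)  = {1, 3, 5, 0, 4, 2}
∂A     = {1, 3, 5, 0, 4}

opens ⊆ A: {}, {2}; union → int = {2}
complement {1, 5, 4}; its interior {}; cl(A) = X∖{} = {1, 3, 5, 0, 4, 2}
boundary = {1, 3, 5, 0, 4, 2} ∖ {2} = {1, 3, 5, 0, 4}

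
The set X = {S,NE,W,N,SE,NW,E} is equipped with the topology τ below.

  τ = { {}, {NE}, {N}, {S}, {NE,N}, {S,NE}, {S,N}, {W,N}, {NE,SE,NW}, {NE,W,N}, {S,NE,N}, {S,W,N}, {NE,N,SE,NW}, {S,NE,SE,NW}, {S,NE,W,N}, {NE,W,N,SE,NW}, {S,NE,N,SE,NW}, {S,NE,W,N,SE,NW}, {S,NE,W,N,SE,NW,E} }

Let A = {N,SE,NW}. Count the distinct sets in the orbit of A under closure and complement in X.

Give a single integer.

X∖A={S,NE,W,E}, int(X∖A)={S,NE}, hence cl(A)={W,N,SE,NW,E}
Orbit (k=closure, c=complement):
  1. A     = {N,SE,NW}
  2. kA    = {W,N,SE,NW,E}
  3. cA    = {S,NE,W,E}
  4. ckA   = {S,NE}
  5. kcA   = {S,NE,W,SE,NW,E}
  6. kckA  = {S,NE,SE,NW,E}
  7. ckcA  = {N}
  8. ckckA = {W,N}
  9. kckcA = {W,N,E}
  10. ckckcA = {S,NE,SE,NW}
(closed under both — stop)

10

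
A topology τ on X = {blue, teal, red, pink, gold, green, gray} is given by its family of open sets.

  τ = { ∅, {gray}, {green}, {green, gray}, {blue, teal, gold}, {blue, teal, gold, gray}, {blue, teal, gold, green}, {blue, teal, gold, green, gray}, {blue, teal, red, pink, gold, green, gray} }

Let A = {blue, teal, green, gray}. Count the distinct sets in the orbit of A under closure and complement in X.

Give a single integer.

8

complement {red, pink, gold}; its interior ∅; cl(A) = X∖∅ = {blue, teal, red, pink, gold, green, gray}
With k = closure, c = complement:
  1. A     = {blue, teal, green, gray}
  2. kA    = {blue, teal, red, pink, gold, green, gray}
  3. cA    = {red, pink, gold}
  4. ckA   = ∅
  5. kcA   = {blue, teal, red, pink, gold}
  6. ckcA  = {green, gray}
  7. kckcA = {red, pink, green, gray}
  8. ckckcA = {blue, teal, gold}
k, c of each give nothing new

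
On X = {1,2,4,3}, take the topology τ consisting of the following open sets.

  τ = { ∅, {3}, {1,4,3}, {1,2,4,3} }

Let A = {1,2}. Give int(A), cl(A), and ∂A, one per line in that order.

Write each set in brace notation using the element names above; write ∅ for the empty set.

open subsets of A: ∅; so int(A) = ∅
closure: X∖int(X∖A) = X∖{3} = {1,2,4}
∂A = {1,2,4} minus ∅ = {1,2,4}

int(A) = ∅
cl(A)  = {1,2,4}
∂A     = {1,2,4}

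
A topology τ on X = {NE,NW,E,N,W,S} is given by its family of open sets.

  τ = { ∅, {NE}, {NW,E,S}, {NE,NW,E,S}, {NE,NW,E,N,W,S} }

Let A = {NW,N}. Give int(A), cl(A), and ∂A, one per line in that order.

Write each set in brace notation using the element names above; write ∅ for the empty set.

int(A) = ∅
cl(A)  = {NW,E,N,W,S}
∂A     = {NW,E,N,W,S}

opens ⊆ A: ∅; union → int = ∅
complement {NE,E,W,S}; its interior {NE}; cl(A) = X∖{NE} = {NW,E,N,W,S}
boundary = {NW,E,N,W,S} ∖ ∅ = {NW,E,N,W,S}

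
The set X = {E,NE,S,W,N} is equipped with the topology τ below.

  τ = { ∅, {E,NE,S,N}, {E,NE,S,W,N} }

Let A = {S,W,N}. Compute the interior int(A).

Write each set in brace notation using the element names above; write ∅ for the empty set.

∅

U open, U⊆A: ∅. int(A) = ⋃ = ∅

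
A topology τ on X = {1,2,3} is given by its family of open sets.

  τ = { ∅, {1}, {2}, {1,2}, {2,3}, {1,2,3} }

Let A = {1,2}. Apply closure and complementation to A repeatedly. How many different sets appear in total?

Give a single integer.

cl via duality: int({3}) = ∅, so X∖∅ = {1,2,3}
Write k for closure, c for complement:
  1. A     = {1,2}
  2. kA    = {1,2,3}
  3. cA    = {3}
  4. ckA   = ∅
applying k or c yields no new set

4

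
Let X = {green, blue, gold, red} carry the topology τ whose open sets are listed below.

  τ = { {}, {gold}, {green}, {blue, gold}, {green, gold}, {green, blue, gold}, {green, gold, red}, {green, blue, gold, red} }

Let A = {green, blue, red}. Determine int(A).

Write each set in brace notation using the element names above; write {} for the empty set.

{green}

U open, U⊆A: {}, {green}. int(A) = ⋃ = {green}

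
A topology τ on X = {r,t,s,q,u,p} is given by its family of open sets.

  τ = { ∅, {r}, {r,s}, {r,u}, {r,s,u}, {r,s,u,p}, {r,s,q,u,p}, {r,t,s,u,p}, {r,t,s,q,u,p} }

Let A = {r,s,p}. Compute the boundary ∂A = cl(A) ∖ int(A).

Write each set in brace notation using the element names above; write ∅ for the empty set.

{t,q,u,p}

opens ⊆ A: ∅, {r}, {r,s}; union → int = {r,s}
complement {t,q,u}; its interior ∅; cl(A) = X∖∅ = {r,t,s,q,u,p}
boundary = {r,t,s,q,u,p} ∖ {r,s} = {t,q,u,p}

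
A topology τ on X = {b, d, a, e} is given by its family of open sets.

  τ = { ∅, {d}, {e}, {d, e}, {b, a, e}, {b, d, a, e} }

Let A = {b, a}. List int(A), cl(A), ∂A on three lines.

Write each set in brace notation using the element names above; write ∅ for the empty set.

opens ⊆ A: ∅; union → int = ∅
complement {d, e}; its interior {d, e}; cl(A) = X∖{d, e} = {b, a}
boundary = {b, a} ∖ ∅ = {b, a}

int(A) = ∅
cl(A)  = {b, a}
∂A     = {b, a}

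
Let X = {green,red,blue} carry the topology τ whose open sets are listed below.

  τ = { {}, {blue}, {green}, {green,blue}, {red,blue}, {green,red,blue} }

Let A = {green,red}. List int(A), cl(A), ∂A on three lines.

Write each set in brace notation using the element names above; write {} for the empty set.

int(A) = {green}
cl(A)  = {green,red}
∂A     = {red}

interior: largest open inside A is {green} (from {}, {green})
cl via duality: int({blue}) = {blue}, so X∖{blue} = {green,red}
cl∖int = {red}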